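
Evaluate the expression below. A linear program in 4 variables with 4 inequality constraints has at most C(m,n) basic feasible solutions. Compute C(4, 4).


Each vertex corresponds to some choice of n active constraints out of m, so the number of vertices is at most C(m, n) = m! / (n!(m-n)!).
m = 4, n = 4
Numerator: 4 * 3 * 2 * 1
Denominator: 4! = 24
C(4, 4) = 1


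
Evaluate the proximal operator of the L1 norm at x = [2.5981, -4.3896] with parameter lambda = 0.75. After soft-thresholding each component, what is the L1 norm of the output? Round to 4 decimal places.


Soft-thresholding with lambda = 0.75:
prox(2.5981) = sign(2.5981)*max(|2.5981| - 0.75, 0) = 1.8481
prox(-4.3896) = sign(-4.3896)*max(|-4.3896| - 0.75, 0) = -3.6396
prox(x) = [1.8481, -3.6396]
||prox(x)||_1 = 1.8481 + 3.6396 = 5.4877


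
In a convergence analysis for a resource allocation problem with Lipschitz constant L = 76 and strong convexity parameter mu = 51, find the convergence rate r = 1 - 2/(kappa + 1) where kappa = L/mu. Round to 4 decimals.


Step 1: Compute the condition number.
kappa = L/mu = 76/51 = 1.4902
Step 2: Compute the convergence rate.
r = 1 - 2/(kappa + 1) = 1 - 2*mu/(L + mu) = (L - mu)/(L + mu) = 25/127 = 0.1969


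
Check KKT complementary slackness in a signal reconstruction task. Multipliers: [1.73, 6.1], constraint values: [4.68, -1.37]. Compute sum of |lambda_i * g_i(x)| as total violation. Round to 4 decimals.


KKT complementary slackness check:
lambda_1 * g_1 = 1.73 * 4.68 = 8.0964
lambda_2 * g_2 = 6.1 * -1.37 = -8.357
Total violation = 8.0964 + 8.357 = 16.4534


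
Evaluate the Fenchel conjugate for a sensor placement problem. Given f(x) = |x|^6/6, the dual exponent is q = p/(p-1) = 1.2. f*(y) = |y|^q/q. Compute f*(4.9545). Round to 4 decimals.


The conjugate exponent q satisfies 1/p + 1/q = 1.
p = 6, so q = 6/(6 - 1) = 1.2
|y|^q = 4.9545^1.2 = 6.8234
f*(4.9545) = 6.8234 / 1.2 = 5.6862


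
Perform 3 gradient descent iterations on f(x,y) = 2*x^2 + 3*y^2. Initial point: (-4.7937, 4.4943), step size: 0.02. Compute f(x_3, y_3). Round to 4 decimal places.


Gradient descent on f(x,y) = 2*x^2 + 3*y^2.
Starting point: (-4.7937, 4.4943), alpha = 0.02
Step 1: grad_x = 2*2*-4.7937 = -19.1748, grad_y = 2*3*4.4943 = 26.9658
  x_1 = -4.7937 - 0.02*-19.1748 = -4.4102
  y_1 = 4.4943 - 0.02*26.9658 = 3.955
Step 2: grad_x = 2*2*-4.4102 = -17.6408, grad_y = 2*3*3.955 = 23.7299
  x_2 = -4.4102 - 0.02*-17.6408 = -4.0574
  y_2 = 3.955 - 0.02*23.7299 = 3.4804
Step 3: grad_x = 2*2*-4.0574 = -16.2296, grad_y = 2*3*3.4804 = 20.8823
  x_3 = -4.0574 - 0.02*-16.2296 = -3.7328
  y_3 = 3.4804 - 0.02*20.8823 = 3.0627
f(-3.7328, 3.0627) = 2*(-3.7328)^2 + 3*3.0627^2 = 56.0087


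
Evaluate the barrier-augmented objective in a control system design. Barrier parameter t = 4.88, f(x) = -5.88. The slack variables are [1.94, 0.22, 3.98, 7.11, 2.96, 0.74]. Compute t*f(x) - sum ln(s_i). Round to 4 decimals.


Step 1: Compute log-barrier.
ln values: [0.6627, -1.5141, 1.3813, 1.9615, 1.0852, -0.3011]
phi = -(0.6627 - 1.5141 + 1.3813 + 1.9615 + 1.0852 - 0.3011) = -3.2754
Step 2: Compute augmented objective.
t*f(x) = 4.88*-5.88 = -28.6944
Total = -28.6944 - 3.2754 = -31.9698


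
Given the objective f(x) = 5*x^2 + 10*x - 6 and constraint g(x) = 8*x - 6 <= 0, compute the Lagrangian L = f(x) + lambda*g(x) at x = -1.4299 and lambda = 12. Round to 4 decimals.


Step 1: Evaluate f(x).
f(-1.4299) = 5*(-1.4299)^2 + 10*(-1.4299) - 6 = -10.0759
Step 2: Evaluate g(x).
g(-1.4299) = 8*-1.4299 - 6 = -17.4392
Step 3: Compute Lagrangian.
L = -10.0759 + 12*-17.4392 = -219.3463


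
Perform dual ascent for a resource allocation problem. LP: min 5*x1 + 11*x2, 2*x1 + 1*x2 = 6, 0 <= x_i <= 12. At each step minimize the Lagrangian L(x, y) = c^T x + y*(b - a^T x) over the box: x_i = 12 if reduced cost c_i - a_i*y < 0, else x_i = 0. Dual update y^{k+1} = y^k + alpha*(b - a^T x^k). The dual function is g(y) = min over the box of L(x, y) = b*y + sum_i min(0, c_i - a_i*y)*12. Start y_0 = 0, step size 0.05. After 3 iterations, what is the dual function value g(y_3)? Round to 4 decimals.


Dual ascent for LP: min 5*x1 + 11*x2, 2*x1 + 1*x2 = 6, 0 <= x_i <= 12
Step 1: y^k = 0.0, reduced costs: (5.0, 11.0)
  x^k = (0.0, 0.0), subgradient = b - a^T x = 6.0
  y^{k+1} = 0.0 + 0.05*6.0 = 0.3
Step 2: y^k = 0.3, reduced costs: (4.4, 10.7)
  x^k = (0.0, 0.0), subgradient = b - a^T x = 6.0
  y^{k+1} = 0.3 + 0.05*6.0 = 0.6
Step 3: y^k = 0.6, reduced costs: (3.8, 10.4)
  x^k = (0.0, 0.0), subgradient = b - a^T x = 6.0
  y^{k+1} = 0.6 + 0.05*6.0 = 0.9
Dual objective at y_3 = 0.9: reduced costs (3.2, 10.1), box minimizer x = (0.0, 0.0)
g(y_3) = b*y + (c1 - a1*y)*x1 + (c2 - a2*y)*x2 = 6*0.9 + 3.2*0.0 + 10.1*0.0 = 5.4 + 0.0 + 0.0 = 5.4


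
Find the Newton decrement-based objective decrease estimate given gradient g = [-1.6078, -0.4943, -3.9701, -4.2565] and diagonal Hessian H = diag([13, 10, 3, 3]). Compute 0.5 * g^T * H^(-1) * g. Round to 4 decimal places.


Step 1: H is diagonal, so H^(-1) * g = [-0.1237, -0.0494, -1.3234, -1.4188].
Step 2: g^T H^(-1) g = sum_i g_i^2 / H_ii
  = (-1.6078)^2/13 + (-0.4943)^2/10 + (-3.9701)^2/3 + (-4.2565)^2/3
  = 0.1988 + 0.0244 + 5.2539 + 6.0393 = 11.5164
Step 3: Objective decrease = 0.5 * g^T H^(-1) g = 5.7582


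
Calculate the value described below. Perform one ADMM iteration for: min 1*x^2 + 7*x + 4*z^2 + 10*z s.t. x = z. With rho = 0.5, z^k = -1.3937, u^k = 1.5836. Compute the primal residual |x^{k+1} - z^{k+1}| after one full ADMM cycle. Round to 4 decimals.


ADMM iteration with rho = 0.5, z^k = -1.3937, u^k = 1.5836
Step 1: x-update.
Minimize 1*x^2 + 7*x + (0.5/2)*(x + 1.3937 + 1.5836)^2
FOC: (2*1 + 0.5)*x = -7 + 0.5*(-1.3937 - 1.5836)
x^{k+1} = -3.3955
Step 2: z-update.
Minimize 4*z^2 + 10*z + (0.5/2)*(-3.3955 - z + 1.5836)^2
FOC: (2*4 + 0.5)*z = -10 + 0.5*(-3.3955 + 1.5836)
z^{k+1} = -1.2831
Step 3: u-update.
u^{k+1} = 1.5836 - 3.3955 + 1.2831 = -0.5288
Step 4: Primal residual = |-3.3955 + 1.2831| = 2.1124


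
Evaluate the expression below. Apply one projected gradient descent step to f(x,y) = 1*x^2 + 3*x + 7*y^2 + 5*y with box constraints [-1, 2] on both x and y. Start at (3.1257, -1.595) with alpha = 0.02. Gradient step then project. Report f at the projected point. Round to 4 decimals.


Step 1: Compute gradient at (3.1257, -1.595).
grad_x = 2*1*3.1257 + 3 = 9.2514
grad_y = 2*7*-1.595 + 5 = -17.33
Step 2: Gradient step.
x_raw = 3.1257 - 0.02*9.2514 = 2.9407
y_raw = -1.595 - 0.02*-17.33 = -1.2484
Step 3: Project onto [-1, 2].
x_proj = clip(2.9407) = 2.0
y_proj = clip(-1.2484) = -1.0
Step 4: Evaluate f.
f(2.0, -1.0) = 12.0


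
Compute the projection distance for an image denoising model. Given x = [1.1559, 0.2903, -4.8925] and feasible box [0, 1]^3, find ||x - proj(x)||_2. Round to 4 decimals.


Project each component onto [0, 1].
clip(1.1559) = 1.0, clip(0.2903) = 0.2903, clip(-4.8925) = 0.0
Projection = [1.0, 0.2903, 0.0]
Squared diffs: [0.0243, 0.0, 23.9366]
Distance = sqrt(23.9609) = 4.895


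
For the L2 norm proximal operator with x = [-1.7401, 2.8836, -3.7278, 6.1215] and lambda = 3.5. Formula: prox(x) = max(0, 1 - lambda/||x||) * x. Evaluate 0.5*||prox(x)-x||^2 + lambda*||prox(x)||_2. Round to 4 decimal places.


Step 1: Compute ||x||.
||x|| = 7.9191
Step 2: Compute scaling factor.
scale = max(0, 1 - 3.5/7.9191) = 0.558
Step 3: prox(x) = [-0.971, 1.6091, -2.0802, 3.416]
||prox(x)|| = 4.4191
Step 4: Proximal objective.
0.5*||prox-x||^2 = 6.125
lambda*||prox|| = 15.4669
Total = 21.5919


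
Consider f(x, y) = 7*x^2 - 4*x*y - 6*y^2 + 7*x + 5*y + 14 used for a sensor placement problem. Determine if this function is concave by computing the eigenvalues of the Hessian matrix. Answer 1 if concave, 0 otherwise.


The Hessian of f(x,y) = 7*x^2 - 4*x*y - 6*y^2 + 7*x + 5*y + 14 is:
H = [[14, -4], [-4, -12]]
Trace = 14 - 12 = 2
Determinant = 14*-12 - (-4)^2 = -184
Discriminant = (2)^2 - 4*-184 = 740.0
Eigenvalues: lambda_1 = -12.6015, lambda_2 = 14.6015
The function is not concave.

0


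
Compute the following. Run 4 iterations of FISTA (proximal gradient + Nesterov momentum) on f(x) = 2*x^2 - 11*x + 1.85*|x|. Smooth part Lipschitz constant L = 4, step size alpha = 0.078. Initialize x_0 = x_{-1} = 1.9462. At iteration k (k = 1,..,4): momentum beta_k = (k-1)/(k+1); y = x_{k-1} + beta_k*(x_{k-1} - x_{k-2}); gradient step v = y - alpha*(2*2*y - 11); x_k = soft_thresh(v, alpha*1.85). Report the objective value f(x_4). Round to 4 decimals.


FISTA on f(x) = 2*x^2 - 11*x + 1.85*|x|
L = 4, alpha = 0.078
Iteration 1: beta = 0.0, y = 1.9462 + 0.0*(1.9462 - 1.9462) = 1.9462
  grad(y) = -3.2152, v = y - alpha*grad = 2.197
  prox(v) = soft_thresh(2.197, 0.1443) = 2.0527
Iteration 2: beta = 0.3333, y = 2.0527 + 0.3333*(2.0527 - 1.9462) = 2.0882
  grad(y) = -2.6473, v = y - alpha*grad = 2.2947
  prox(v) = soft_thresh(2.2947, 0.1443) = 2.1504
Iteration 3: beta = 0.5, y = 2.1504 + 0.5*(2.1504 - 2.0527) = 2.1992
  grad(y) = -2.2032, v = y - alpha*grad = 2.3711
  prox(v) = soft_thresh(2.3711, 0.1443) = 2.2268
Iteration 4: beta = 0.6, y = 2.2268 + 0.6*(2.2268 - 2.1504) = 2.2726
  grad(y) = -1.9096, v = y - alpha*grad = 2.4215
  prox(v) = soft_thresh(2.4215, 0.1443) = 2.2772
f(x_4) = 2*2.2772^2 - 11*2.2772 + 1.85*|2.2772| = -10.4651


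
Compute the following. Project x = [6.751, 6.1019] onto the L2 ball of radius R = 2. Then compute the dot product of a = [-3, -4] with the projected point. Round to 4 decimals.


Step 1: Compute ||x|| (intermediates to 6 decimals).
||x|| = sqrt(6.751^2 + 6.1019^2) = 9.099955
Step 2: Project.
Since ||x|| > R, scale = R/||x|| = 2/9.099955 = 0.219781, proj(x) = scale * x
proj(x) = [1.483742, 1.341082]
Step 3: Dot product.
a^T * proj(x) = -3*1.483742 - 4*1.341082 = -9.8156


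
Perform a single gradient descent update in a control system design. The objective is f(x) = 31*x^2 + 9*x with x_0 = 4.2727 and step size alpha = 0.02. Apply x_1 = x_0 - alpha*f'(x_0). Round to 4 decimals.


We compute the gradient at x_0 and apply the update.
f'(x) = 62*x + 9
f'(4.2727) = 62*4.2727 + 9 = 273.9074
x_1 = 4.2727 - 0.02*273.9074 = -1.2054


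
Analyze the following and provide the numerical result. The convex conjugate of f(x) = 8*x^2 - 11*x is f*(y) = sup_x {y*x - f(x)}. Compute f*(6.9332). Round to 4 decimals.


f*(y) = sup_x {y*x - a*x^2 - b*x} = sup_x {(y-b)*x - a*x^2}
FOC: (y - b) - 2a*x = 0 => x* = (y - b)/(2a)
x* = (6.9332 + 11)/(2*8) = 1.1208
f*(6.9332) = (y-b)^2/(4a) = (6.9332 + 11)^2/(4*8)
= 321.5997/32 = 10.05


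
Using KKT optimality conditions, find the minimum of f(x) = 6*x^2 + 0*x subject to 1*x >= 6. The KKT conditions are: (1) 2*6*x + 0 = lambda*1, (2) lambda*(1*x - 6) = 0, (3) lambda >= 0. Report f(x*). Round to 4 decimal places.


Step 1: Try lambda = 0 (constraint inactive).
x_unc = 0/(2*6) = 0.0
Check: 1*0.0 = 0.0 < 6 -- violated!
Step 2: Constraint must be active: 1*x = 6
x* = 6/1 = 6.0
lambda = (2*6*6.0 + 0)/1 = 72.0
Step 3: Compute optimal value.
f(x*) = 6*6.0^2 + 0*6.0 = 216.0


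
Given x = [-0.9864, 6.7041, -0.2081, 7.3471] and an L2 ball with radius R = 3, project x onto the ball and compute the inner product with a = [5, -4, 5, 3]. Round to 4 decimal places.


Step 1: Compute ||x|| (intermediates to 6 decimals).
||x|| = sqrt((-0.9864)^2 + 6.7041^2 + (-0.2081)^2 + 7.3471^2) = 9.997056
Step 2: Project.
Since ||x|| > R, scale = R/||x|| = 3/9.997056 = 0.300088, proj(x) = scale * x
proj(x) = [-0.296007, 2.01182, -0.062448, 2.204777]
Step 3: Dot product.
a^T * proj(x) = 5*(-0.296007) - 4*2.01182 + 5*(-0.062448) + 3*2.204777 = -3.2252


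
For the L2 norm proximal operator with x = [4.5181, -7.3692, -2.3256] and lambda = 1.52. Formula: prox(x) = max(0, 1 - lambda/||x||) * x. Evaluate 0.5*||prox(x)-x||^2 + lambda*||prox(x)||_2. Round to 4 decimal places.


Step 1: Compute ||x||.
||x|| = 8.9514
Step 2: Compute scaling factor.
scale = max(0, 1 - 1.52/8.9514) = 0.8302
Step 3: prox(x) = [3.7509, -6.1179, -1.9307]
||prox(x)|| = 7.4314
Step 4: Proximal objective.
0.5*||prox-x||^2 = 1.1552
lambda*||prox|| = 11.2957
Total = 12.4509


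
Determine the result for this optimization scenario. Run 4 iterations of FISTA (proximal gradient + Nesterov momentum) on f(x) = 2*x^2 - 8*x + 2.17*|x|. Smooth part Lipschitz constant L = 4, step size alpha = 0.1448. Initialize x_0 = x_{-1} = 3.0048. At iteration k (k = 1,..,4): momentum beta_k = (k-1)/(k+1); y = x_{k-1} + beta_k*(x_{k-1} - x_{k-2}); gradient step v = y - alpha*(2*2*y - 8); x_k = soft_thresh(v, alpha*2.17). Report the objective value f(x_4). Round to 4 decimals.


FISTA on f(x) = 2*x^2 - 8*x + 2.17*|x|
L = 4, alpha = 0.1448
Iteration 1: beta = 0.0, y = 3.0048 + 0.0*(3.0048 - 3.0048) = 3.0048
  grad(y) = 4.0192, v = y - alpha*grad = 2.4228
  prox(v) = soft_thresh(2.4228, 0.3142) = 2.1086
Iteration 2: beta = 0.3333, y = 2.1086 + 0.3333*(2.1086 - 3.0048) = 1.8099
  grad(y) = -0.7605, v = y - alpha*grad = 1.92
  prox(v) = soft_thresh(1.92, 0.3142) = 1.6058
Iteration 3: beta = 0.5, y = 1.6058 + 0.5*(1.6058 - 2.1086) = 1.3544
  grad(y) = -2.5825, v = y - alpha*grad = 1.7283
  prox(v) = soft_thresh(1.7283, 0.3142) = 1.4141
Iteration 4: beta = 0.6, y = 1.4141 + 0.6*(1.4141 - 1.6058) = 1.2991
  grad(y) = -2.8036, v = y - alpha*grad = 1.7051
  prox(v) = soft_thresh(1.7051, 0.3142) = 1.3908
f(x_4) = 2*1.3908^2 - 8*1.3908 + 2.17*|1.3908| = -4.2397


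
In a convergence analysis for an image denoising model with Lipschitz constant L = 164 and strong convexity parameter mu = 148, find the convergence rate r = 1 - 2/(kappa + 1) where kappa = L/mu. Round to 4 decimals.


Step 1: Compute the condition number.
kappa = L/mu = 164/148 = 1.1081
Step 2: Compute the convergence rate.
r = 1 - 2/(kappa + 1) = 1 - 2*mu/(L + mu) = (L - mu)/(L + mu) = 16/312 = 0.0513


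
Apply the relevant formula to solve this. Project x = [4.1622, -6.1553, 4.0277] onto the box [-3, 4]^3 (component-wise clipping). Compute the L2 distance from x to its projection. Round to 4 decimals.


Project each component onto [-3, 4].
clip(4.1622) = 4.0, clip(-6.1553) = -3.0, clip(4.0277) = 4.0
Projection = [4.0, -3.0, 4.0]
Squared diffs: [0.0263, 9.9559, 0.0008]
Distance = sqrt(9.983) = 3.1596


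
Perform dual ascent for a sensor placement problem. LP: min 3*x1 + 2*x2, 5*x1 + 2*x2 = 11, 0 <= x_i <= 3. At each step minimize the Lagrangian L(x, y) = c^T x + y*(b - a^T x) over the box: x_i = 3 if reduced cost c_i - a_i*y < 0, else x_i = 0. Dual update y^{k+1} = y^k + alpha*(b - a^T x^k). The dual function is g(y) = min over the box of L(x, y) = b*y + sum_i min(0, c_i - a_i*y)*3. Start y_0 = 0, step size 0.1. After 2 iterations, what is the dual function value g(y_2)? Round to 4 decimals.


Dual ascent for LP: min 3*x1 + 2*x2, 5*x1 + 2*x2 = 11, 0 <= x_i <= 3
Step 1: y^k = 0.0, reduced costs: (3.0, 2.0)
  x^k = (0.0, 0.0), subgradient = b - a^T x = 11.0
  y^{k+1} = 0.0 + 0.1*11.0 = 1.1
Step 2: y^k = 1.1, reduced costs: (-2.5, -0.2)
  x^k = (3.0, 3.0), subgradient = b - a^T x = -10.0
  y^{k+1} = 1.1 + 0.1*-10.0 = 0.1
Dual objective at y_2 = 0.1: reduced costs (2.5, 1.8), box minimizer x = (0.0, 0.0)
g(y_2) = b*y + (c1 - a1*y)*x1 + (c2 - a2*y)*x2 = 11*0.1 + 2.5*0.0 + 1.8*0.0 = 1.1 + 0.0 + 0.0 = 1.1


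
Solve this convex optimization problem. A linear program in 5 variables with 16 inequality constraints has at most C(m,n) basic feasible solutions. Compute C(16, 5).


Each vertex corresponds to some choice of n active constraints out of m, so the number of vertices is at most C(m, n) = m! / (n!(m-n)!).
m = 16, n = 5
Numerator: 16 * 15 * 14 * 13 * 12
Denominator: 5! = 120
C(16, 5) = 4368


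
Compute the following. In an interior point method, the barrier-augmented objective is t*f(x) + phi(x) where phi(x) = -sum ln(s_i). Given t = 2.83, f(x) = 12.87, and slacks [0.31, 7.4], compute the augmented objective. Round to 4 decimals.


Step 1: Compute log-barrier.
ln values: [-1.1712, 2.0015]
phi = -(-1.1712 + 2.0015) = -0.8303
Step 2: Compute augmented objective.
t*f(x) = 2.83*12.87 = 36.4221
Total = 36.4221 - 0.8303 = 35.5918


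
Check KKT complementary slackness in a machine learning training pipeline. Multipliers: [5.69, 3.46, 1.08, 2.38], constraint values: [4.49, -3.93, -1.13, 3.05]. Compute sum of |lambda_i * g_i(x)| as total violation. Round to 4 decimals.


KKT complementary slackness check:
lambda_1 * g_1 = 5.69 * 4.49 = 25.5481
lambda_2 * g_2 = 3.46 * -3.93 = -13.5978
lambda_3 * g_3 = 1.08 * -1.13 = -1.2204
lambda_4 * g_4 = 2.38 * 3.05 = 7.259
Total violation = 25.5481 + 13.5978 + 1.2204 + 7.259 = 47.6253


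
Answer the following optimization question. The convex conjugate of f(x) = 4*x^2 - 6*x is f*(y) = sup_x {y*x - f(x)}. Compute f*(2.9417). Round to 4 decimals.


f*(y) = sup_x {y*x - a*x^2 - b*x} = sup_x {(y-b)*x - a*x^2}
FOC: (y - b) - 2a*x = 0 => x* = (y - b)/(2a)
x* = (2.9417 + 6)/(2*4) = 1.1177
f*(2.9417) = (y-b)^2/(4a) = (2.9417 + 6)^2/(4*4)
= 79.954/16 = 4.9971


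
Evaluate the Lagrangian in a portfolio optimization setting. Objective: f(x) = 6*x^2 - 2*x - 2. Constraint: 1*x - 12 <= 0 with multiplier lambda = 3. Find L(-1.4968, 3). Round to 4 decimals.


Step 1: Evaluate f(x).
f(-1.4968) = 6*(-1.4968)^2 - 2*(-1.4968) - 2 = 14.4361
Step 2: Evaluate g(x).
g(-1.4968) = 1*-1.4968 - 12 = -13.4968
Step 3: Compute Lagrangian.
L = 14.4361 + 3*-13.4968 = -26.0543


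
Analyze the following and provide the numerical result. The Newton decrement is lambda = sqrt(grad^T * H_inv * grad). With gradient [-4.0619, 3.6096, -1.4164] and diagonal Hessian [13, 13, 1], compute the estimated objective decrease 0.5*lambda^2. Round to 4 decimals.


Step 1: H is diagonal, so H^(-1) * g = [-0.3125, 0.2777, -1.4164].
Step 2: g^T H^(-1) g = sum_i g_i^2 / H_ii
  = (-4.0619)^2/13 + (3.6096)^2/13 + (-1.4164)^2/1
  = 1.2692 + 1.0022 + 2.0062 = 4.2776
Step 3: Objective decrease = 0.5 * g^T H^(-1) g = 2.1388


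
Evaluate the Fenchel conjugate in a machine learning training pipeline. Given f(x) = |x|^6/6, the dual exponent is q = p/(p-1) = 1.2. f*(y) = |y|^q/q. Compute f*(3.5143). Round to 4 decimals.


The conjugate exponent q satisfies 1/p + 1/q = 1.
p = 6, so q = 6/(6 - 1) = 1.2
|y|^q = 3.5143^1.2 = 4.5186
f*(3.5143) = 4.5186 / 1.2 = 3.7655


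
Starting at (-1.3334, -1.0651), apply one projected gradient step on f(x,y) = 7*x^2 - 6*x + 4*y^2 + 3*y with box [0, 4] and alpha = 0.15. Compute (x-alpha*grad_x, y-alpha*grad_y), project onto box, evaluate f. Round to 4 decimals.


Step 1: Compute gradient at (-1.3334, -1.0651).
grad_x = 2*7*-1.3334 - 6 = -24.6676
grad_y = 2*4*-1.0651 + 3 = -5.5208
Step 2: Gradient step.
x_raw = -1.3334 - 0.15*-24.6676 = 2.3667
y_raw = -1.0651 - 0.15*-5.5208 = -0.237
Step 3: Project onto [0, 4].
x_proj = clip(2.3667) = 2.3667
y_proj = clip(-0.237) = 0.0
Step 4: Evaluate f.
f(2.3667, 0.0) = 25.0098


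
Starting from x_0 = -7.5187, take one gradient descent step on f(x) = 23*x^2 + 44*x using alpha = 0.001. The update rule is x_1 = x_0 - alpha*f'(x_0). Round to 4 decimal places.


We compute the gradient at x_0 and apply the update.
f'(x) = 46*x + 44
f'(-7.5187) = 46*-7.5187 + 44 = -301.8602
x_1 = -7.5187 - 0.001*-301.8602 = -7.2168


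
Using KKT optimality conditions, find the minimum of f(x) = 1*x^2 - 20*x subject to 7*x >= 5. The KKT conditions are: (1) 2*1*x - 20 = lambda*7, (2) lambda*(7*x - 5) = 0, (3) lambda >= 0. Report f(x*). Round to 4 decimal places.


Step 1: Try lambda = 0 (constraint inactive).
Stationarity: 2*1*x - 20 = 0
x* = 20/(2*1) = 10.0
Check constraint: 7*10.0 = 70.0 >= 5 -- satisfied.
Step 2: Compute optimal value.
f(x*) = 1*10.0^2 - 20*10.0 = -100.0


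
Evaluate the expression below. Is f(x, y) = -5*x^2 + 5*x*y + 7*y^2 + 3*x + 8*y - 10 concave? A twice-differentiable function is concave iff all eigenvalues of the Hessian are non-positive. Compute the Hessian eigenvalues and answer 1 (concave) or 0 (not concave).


The Hessian of f(x,y) = -5*x^2 + 5*x*y + 7*y^2 + 3*x + 8*y - 10 is:
H = [[-10, 5], [5, 14]]
Trace = -10 + 14 = 4
Determinant = -10*14 - (5)^2 = -165
Discriminant = (4)^2 - 4*-165 = 676.0
Eigenvalues: lambda_1 = -11.0, lambda_2 = 15.0
The function is not concave.

0


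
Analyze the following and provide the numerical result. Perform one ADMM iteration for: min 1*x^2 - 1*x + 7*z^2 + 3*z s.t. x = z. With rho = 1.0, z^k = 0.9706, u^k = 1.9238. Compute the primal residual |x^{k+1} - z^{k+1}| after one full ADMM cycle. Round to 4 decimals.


ADMM iteration with rho = 1.0, z^k = 0.9706, u^k = 1.9238
Step 1: x-update.
Minimize 1*x^2 - 1*x + (1.0/2)*(x - 0.9706 + 1.9238)^2
FOC: (2*1 + 1.0)*x = 1 + 1.0*(0.9706 - 1.9238)
x^{k+1} = 0.0156
Step 2: z-update.
Minimize 7*z^2 + 3*z + (1.0/2)*(0.0156 - z + 1.9238)^2
FOC: (2*7 + 1.0)*z = -3 + 1.0*(0.0156 + 1.9238)
z^{k+1} = -0.0707
Step 3: u-update.
u^{k+1} = 1.9238 + 0.0156 + 0.0707 = 2.0101
Step 4: Primal residual = |0.0156 + 0.0707| = 0.0863


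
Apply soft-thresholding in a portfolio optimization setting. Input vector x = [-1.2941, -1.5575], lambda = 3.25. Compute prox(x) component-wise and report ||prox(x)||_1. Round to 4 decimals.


Soft-thresholding with lambda = 3.25:
prox(-1.2941) = sign(-1.2941)*max(|-1.2941| - 3.25, 0) = 0.0
prox(-1.5575) = sign(-1.5575)*max(|-1.5575| - 3.25, 0) = 0.0
prox(x) = [0.0, 0.0]
||prox(x)||_1 = 0.0 + 0.0 = 0.0


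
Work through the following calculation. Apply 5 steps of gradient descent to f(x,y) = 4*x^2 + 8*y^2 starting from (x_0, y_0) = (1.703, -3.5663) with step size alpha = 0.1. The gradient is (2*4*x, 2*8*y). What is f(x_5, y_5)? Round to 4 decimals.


Gradient descent on f(x,y) = 4*x^2 + 8*y^2.
Starting point: (1.703, -3.5663), alpha = 0.1
Step 1: grad_x = 2*4*1.703 = 13.624, grad_y = 2*8*-3.5663 = -57.0608
  x_1 = 1.703 - 0.1*13.624 = 0.3406
  y_1 = -3.5663 - 0.1*-57.0608 = 2.1398
Step 2: grad_x = 2*4*0.3406 = 2.7248, grad_y = 2*8*2.1398 = 34.2365
  x_2 = 0.3406 - 0.1*2.7248 = 0.0681
  y_2 = 2.1398 - 0.1*34.2365 = -1.2839
Step 3: grad_x = 2*4*0.0681 = 0.545, grad_y = 2*8*-1.2839 = -20.5419
  x_3 = 0.0681 - 0.1*0.545 = 0.0136
  y_3 = -1.2839 - 0.1*-20.5419 = 0.7703
Step 4: grad_x = 2*4*0.0136 = 0.109, grad_y = 2*8*0.7703 = 12.3251
  x_4 = 0.0136 - 0.1*0.109 = 0.0027
  y_4 = 0.7703 - 0.1*12.3251 = -0.4622
Step 5: grad_x = 2*4*0.0027 = 0.0218, grad_y = 2*8*-0.4622 = -7.3951
  x_5 = 0.0027 - 0.1*0.0218 = 0.0005
  y_5 = -0.4622 - 0.1*-7.3951 = 0.2773
f(0.0005, 0.2773) = 4*0.0005^2 + 8*0.2773^2 = 0.6152


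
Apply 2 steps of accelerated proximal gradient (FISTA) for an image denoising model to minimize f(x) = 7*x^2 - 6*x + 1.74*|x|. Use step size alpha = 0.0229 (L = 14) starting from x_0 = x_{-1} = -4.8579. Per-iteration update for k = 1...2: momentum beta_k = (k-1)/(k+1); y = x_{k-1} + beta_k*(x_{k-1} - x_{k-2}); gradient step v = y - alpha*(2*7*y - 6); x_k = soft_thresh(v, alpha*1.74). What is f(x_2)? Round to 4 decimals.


FISTA on f(x) = 7*x^2 - 6*x + 1.74*|x|
L = 14, alpha = 0.0229
Iteration 1: beta = 0.0, y = -4.8579 + 0.0*(-4.8579 + 4.8579) = -4.8579
  grad(y) = -74.0106, v = y - alpha*grad = -3.1631
  prox(v) = soft_thresh(-3.1631, 0.0398) = -3.1232
Iteration 2: beta = 0.3333, y = -3.1232 + 0.3333*(-3.1232 + 4.8579) = -2.545
  grad(y) = -41.6297, v = y - alpha*grad = -1.5917
  prox(v) = soft_thresh(-1.5917, 0.0398) = -1.5518
f(x_2) = 7*(-1.5518)^2 - 6*(-1.5518) + 1.74*|-1.5518| = 28.8679


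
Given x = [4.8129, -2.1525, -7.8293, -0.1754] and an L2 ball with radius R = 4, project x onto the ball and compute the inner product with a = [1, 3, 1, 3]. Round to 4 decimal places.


Step 1: Compute ||x|| (intermediates to 6 decimals).
||x|| = sqrt(4.8129^2 + (-2.1525)^2 + (-7.8293)^2 + (-0.1754)^2) = 9.440655
Step 2: Project.
Since ||x|| > R, scale = R/||x|| = 4/9.440655 = 0.423699, proj(x) = scale * x
proj(x) = [2.039221, -0.912012, -3.317267, -0.074317]
Step 3: Dot product.
a^T * proj(x) = 1*2.039221 + 3*(-0.912012) + 1*(-3.317267) + 3*(-0.074317) = -4.237


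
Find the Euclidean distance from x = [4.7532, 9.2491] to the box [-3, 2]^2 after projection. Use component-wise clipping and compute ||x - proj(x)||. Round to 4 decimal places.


Project each component onto [-3, 2].
clip(4.7532) = 2.0, clip(9.2491) = 2.0
Projection = [2.0, 2.0]
Squared diffs: [7.5801, 52.5495]
Distance = sqrt(60.1296) = 7.7543


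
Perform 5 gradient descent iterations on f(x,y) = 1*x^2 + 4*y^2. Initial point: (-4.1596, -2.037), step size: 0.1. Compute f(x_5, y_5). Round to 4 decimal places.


Gradient descent on f(x,y) = 1*x^2 + 4*y^2.
Starting point: (-4.1596, -2.037), alpha = 0.1
Step 1: grad_x = 2*1*-4.1596 = -8.3192, grad_y = 2*4*-2.037 = -16.296
  x_1 = -4.1596 - 0.1*-8.3192 = -3.3277
  y_1 = -2.037 - 0.1*-16.296 = -0.4074
Step 2: grad_x = 2*1*-3.3277 = -6.6554, grad_y = 2*4*-0.4074 = -3.2592
  x_2 = -3.3277 - 0.1*-6.6554 = -2.6621
  y_2 = -0.4074 - 0.1*-3.2592 = -0.0815
Step 3: grad_x = 2*1*-2.6621 = -5.3243, grad_y = 2*4*-0.0815 = -0.6518
  x_3 = -2.6621 - 0.1*-5.3243 = -2.1297
  y_3 = -0.0815 - 0.1*-0.6518 = -0.0163
Step 4: grad_x = 2*1*-2.1297 = -4.2594, grad_y = 2*4*-0.0163 = -0.1304
  x_4 = -2.1297 - 0.1*-4.2594 = -1.7038
  y_4 = -0.0163 - 0.1*-0.1304 = -0.0033
Step 5: grad_x = 2*1*-1.7038 = -3.4075, grad_y = 2*4*-0.0033 = -0.0261
  x_5 = -1.7038 - 0.1*-3.4075 = -1.363
  y_5 = -0.0033 - 0.1*-0.0261 = -0.0007
f(-1.363, -0.0007) = 1*(-1.363)^2 + 4*(-0.0007)^2 = 1.8578


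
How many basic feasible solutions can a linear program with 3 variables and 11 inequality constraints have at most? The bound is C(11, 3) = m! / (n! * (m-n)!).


Each vertex corresponds to some choice of n active constraints out of m, so the number of vertices is at most C(m, n) = m! / (n!(m-n)!).
m = 11, n = 3
Numerator: 11 * 10 * 9
Denominator: 3! = 6
C(11, 3) = 165


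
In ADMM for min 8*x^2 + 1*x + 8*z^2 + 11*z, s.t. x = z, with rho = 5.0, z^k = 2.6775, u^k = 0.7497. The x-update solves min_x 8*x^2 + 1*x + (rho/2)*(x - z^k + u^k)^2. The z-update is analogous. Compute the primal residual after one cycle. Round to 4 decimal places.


ADMM iteration with rho = 5.0, z^k = 2.6775, u^k = 0.7497
Step 1: x-update.
Minimize 8*x^2 + 1*x + (5.0/2)*(x - 2.6775 + 0.7497)^2
FOC: (2*8 + 5.0)*x = -1 + 5.0*(2.6775 - 0.7497)
x^{k+1} = 0.4114
Step 2: z-update.
Minimize 8*z^2 + 11*z + (5.0/2)*(0.4114 - z + 0.7497)^2
FOC: (2*8 + 5.0)*z = -11 + 5.0*(0.4114 + 0.7497)
z^{k+1} = -0.2474
Step 3: u-update.
u^{k+1} = 0.7497 + 0.4114 + 0.2474 = 1.4084
Step 4: Primal residual = |0.4114 + 0.2474| = 0.6587


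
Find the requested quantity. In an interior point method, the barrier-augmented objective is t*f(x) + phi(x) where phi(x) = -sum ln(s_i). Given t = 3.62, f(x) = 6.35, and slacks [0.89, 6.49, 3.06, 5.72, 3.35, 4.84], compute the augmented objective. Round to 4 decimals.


Step 1: Compute log-barrier.
ln values: [-0.1165, 1.8703, 1.1184, 1.744, 1.209, 1.5769]
phi = -(-0.1165 + 1.8703 + 1.1184 + 1.744 + 1.209 + 1.5769) = -7.402
Step 2: Compute augmented objective.
t*f(x) = 3.62*6.35 = 22.987
Total = 22.987 - 7.402 = 15.585


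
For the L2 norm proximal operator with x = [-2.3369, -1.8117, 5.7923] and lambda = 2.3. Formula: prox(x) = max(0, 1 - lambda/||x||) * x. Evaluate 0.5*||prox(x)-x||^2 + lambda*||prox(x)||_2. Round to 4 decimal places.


Step 1: Compute ||x||.
||x|| = 6.5034
Step 2: Compute scaling factor.
scale = max(0, 1 - 2.3/6.5034) = 0.6463
Step 3: prox(x) = [-1.5104, -1.171, 3.7438]
||prox(x)|| = 4.2034
Step 4: Proximal objective.
0.5*||prox-x||^2 = 2.645
lambda*||prox|| = 9.6678
Total = 12.3128


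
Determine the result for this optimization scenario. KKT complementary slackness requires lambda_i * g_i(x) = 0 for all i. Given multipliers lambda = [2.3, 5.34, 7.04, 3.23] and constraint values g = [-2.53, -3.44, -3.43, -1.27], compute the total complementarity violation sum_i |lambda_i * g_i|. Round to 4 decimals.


KKT complementary slackness check:
lambda_1 * g_1 = 2.3 * -2.53 = -5.819
lambda_2 * g_2 = 5.34 * -3.44 = -18.3696
lambda_3 * g_3 = 7.04 * -3.43 = -24.1472
lambda_4 * g_4 = 3.23 * -1.27 = -4.1021
Total violation = 5.819 + 18.3696 + 24.1472 + 4.1021 = 52.4379


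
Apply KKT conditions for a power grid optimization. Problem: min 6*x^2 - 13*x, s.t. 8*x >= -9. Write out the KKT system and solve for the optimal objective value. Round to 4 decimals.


Step 1: Try lambda = 0 (constraint inactive).
Stationarity: 2*6*x - 13 = 0
x* = 13/(2*6) = 13/12 = 1.0833 (rounded; the exact value 13/12 is used below)
Check constraint: 8*1.0833 = 8.6664 >= -9 -- satisfied.
Step 2: Compute optimal value.
f(x*) = 6*(13/12)^2 - 13*(13/12) = -7.0417


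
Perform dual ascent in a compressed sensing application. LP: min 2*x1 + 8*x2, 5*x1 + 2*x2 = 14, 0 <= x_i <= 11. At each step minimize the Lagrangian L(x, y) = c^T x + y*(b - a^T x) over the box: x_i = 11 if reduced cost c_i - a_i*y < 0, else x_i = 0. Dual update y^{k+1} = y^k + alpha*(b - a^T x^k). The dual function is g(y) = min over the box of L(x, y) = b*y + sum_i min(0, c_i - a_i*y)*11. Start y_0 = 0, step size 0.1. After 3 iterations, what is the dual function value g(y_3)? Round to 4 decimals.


Dual ascent for LP: min 2*x1 + 8*x2, 5*x1 + 2*x2 = 14, 0 <= x_i <= 11
Step 1: y^k = 0.0, reduced costs: (2.0, 8.0)
  x^k = (0.0, 0.0), subgradient = b - a^T x = 14.0
  y^{k+1} = 0.0 + 0.1*14.0 = 1.4
Step 2: y^k = 1.4, reduced costs: (-5.0, 5.2)
  x^k = (11.0, 0.0), subgradient = b - a^T x = -41.0
  y^{k+1} = 1.4 + 0.1*-41.0 = -2.7
Step 3: y^k = -2.7, reduced costs: (15.5, 13.4)
  x^k = (0.0, 0.0), subgradient = b - a^T x = 14.0
  y^{k+1} = -2.7 + 0.1*14.0 = -1.3
Dual objective at y_3 = -1.3: reduced costs (8.5, 10.6), box minimizer x = (0.0, 0.0)
g(y_3) = b*y + (c1 - a1*y)*x1 + (c2 - a2*y)*x2 = 14*(-1.3) + 8.5*0.0 + 10.6*0.0 = -18.2 + 0.0 + 0.0 = -18.2


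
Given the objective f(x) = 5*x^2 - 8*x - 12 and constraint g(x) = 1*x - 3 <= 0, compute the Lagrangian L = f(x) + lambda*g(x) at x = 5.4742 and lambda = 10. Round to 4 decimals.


Step 1: Evaluate f(x).
f(5.4742) = 5*5.4742^2 - 8*5.4742 - 12 = 94.0407
Step 2: Evaluate g(x).
g(5.4742) = 1*5.4742 - 3 = 2.4742
Step 3: Compute Lagrangian.
L = 94.0407 + 10*2.4742 = 118.7827


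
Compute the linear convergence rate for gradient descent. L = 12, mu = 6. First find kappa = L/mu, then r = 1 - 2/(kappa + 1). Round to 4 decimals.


Step 1: Compute the condition number.
kappa = L/mu = 12/6 = 2.0
Step 2: Compute the convergence rate.
r = 1 - 2/(kappa + 1) = 1 - 2*mu/(L + mu) = (L - mu)/(L + mu) = 6/18 = 0.3333


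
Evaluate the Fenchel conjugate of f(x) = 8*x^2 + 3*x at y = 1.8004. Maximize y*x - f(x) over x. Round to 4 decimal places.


f*(y) = sup_x {y*x - a*x^2 - b*x} = sup_x {(y-b)*x - a*x^2}
FOC: (y - b) - 2a*x = 0 => x* = (y - b)/(2a)
x* = (1.8004 - 3)/(2*8) = -0.075
f*(1.8004) = (y-b)^2/(4a) = (1.8004 - 3)^2/(4*8)
= 1.439/32 = 0.045


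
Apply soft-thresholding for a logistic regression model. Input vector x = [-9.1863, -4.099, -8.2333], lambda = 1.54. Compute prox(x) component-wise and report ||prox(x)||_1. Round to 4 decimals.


Soft-thresholding with lambda = 1.54:
prox(-9.1863) = sign(-9.1863)*max(|-9.1863| - 1.54, 0) = -7.6463
prox(-4.099) = sign(-4.099)*max(|-4.099| - 1.54, 0) = -2.559
prox(-8.2333) = sign(-8.2333)*max(|-8.2333| - 1.54, 0) = -6.6933
prox(x) = [-7.6463, -2.559, -6.6933]
||prox(x)||_1 = 7.6463 + 2.559 + 6.6933 = 16.8986


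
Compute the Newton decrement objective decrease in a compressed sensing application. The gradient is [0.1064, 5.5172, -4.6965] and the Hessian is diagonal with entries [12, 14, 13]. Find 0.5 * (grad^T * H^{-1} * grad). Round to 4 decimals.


Step 1: H is diagonal, so H^(-1) * g = [0.0089, 0.3941, -0.3613].
Step 2: g^T H^(-1) g = sum_i g_i^2 / H_ii
  = (0.1064)^2/12 + (5.5172)^2/14 + (-4.6965)^2/13
  = 0.0009 + 2.1742 + 1.6967 = 3.8719
Step 3: Objective decrease = 0.5 * g^T H^(-1) g = 1.9359


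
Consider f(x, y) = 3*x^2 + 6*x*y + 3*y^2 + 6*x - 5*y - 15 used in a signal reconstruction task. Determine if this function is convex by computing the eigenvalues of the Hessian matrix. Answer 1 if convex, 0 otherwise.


The Hessian of f(x,y) = 3*x^2 + 6*x*y + 3*y^2 + 6*x - 5*y - 15 is:
H = [[6, 6], [6, 6]]
Trace = 6 + 6 = 12
Determinant = 6*6 - (6)^2 = 0
Discriminant = (12)^2 - 4*0 = 144.0
Eigenvalues: lambda_1 = 0.0, lambda_2 = 12.0
The function is convex.

1


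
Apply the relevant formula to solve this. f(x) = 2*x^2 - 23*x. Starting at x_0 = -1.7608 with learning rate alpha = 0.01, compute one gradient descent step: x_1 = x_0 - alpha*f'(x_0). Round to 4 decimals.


We compute the gradient at x_0 and apply the update.
f'(x) = 4*x - 23
f'(-1.7608) = 4*-1.7608 - 23 = -30.0432
x_1 = -1.7608 - 0.01*-30.0432 = -1.4604


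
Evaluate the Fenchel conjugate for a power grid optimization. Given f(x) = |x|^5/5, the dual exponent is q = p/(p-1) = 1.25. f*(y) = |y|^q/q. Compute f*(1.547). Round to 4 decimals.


The conjugate exponent q satisfies 1/p + 1/q = 1.
p = 5, so q = 5/(5 - 1) = 1.25
|y|^q = 1.547^1.25 = 1.7253
f*(1.547) = 1.7253 / 1.25 = 1.3802


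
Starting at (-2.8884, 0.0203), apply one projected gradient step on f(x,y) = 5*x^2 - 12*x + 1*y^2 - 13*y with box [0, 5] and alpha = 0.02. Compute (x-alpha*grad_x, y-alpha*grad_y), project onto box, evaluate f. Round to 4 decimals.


Step 1: Compute gradient at (-2.8884, 0.0203).
grad_x = 2*5*-2.8884 - 12 = -40.884
grad_y = 2*1*0.0203 - 13 = -12.9594
Step 2: Gradient step.
x_raw = -2.8884 - 0.02*-40.884 = -2.0707
y_raw = 0.0203 - 0.02*-12.9594 = 0.2795
Step 3: Project onto [0, 5].
x_proj = clip(-2.0707) = 0.0
y_proj = clip(0.2795) = 0.2795
Step 4: Evaluate f.
f(0.0, 0.2795) = -3.5552


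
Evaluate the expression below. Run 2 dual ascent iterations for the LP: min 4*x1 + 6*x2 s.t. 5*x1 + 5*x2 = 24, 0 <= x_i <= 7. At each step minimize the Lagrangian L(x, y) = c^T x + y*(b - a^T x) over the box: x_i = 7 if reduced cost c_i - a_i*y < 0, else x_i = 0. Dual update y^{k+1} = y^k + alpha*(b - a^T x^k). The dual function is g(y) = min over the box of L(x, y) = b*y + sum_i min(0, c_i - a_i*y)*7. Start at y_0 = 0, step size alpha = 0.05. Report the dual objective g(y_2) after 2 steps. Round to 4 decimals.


Dual ascent for LP: min 4*x1 + 6*x2, 5*x1 + 5*x2 = 24, 0 <= x_i <= 7
Step 1: y^k = 0.0, reduced costs: (4.0, 6.0)
  x^k = (0.0, 0.0), subgradient = b - a^T x = 24.0
  y^{k+1} = 0.0 + 0.05*24.0 = 1.2
Step 2: y^k = 1.2, reduced costs: (-2.0, 0.0)
  x^k = (7.0, 0.0), subgradient = b - a^T x = -11.0
  y^{k+1} = 1.2 + 0.05*-11.0 = 0.65
Dual objective at y_2 = 0.65: reduced costs (0.75, 2.75), box minimizer x = (0.0, 0.0)
g(y_2) = b*y + (c1 - a1*y)*x1 + (c2 - a2*y)*x2 = 24*0.65 + 0.75*0.0 + 2.75*0.0 = 15.6 + 0.0 + 0.0 = 15.6


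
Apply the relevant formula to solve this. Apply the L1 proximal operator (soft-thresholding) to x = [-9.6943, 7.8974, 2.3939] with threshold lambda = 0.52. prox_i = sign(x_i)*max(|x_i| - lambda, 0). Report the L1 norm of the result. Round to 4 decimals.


Soft-thresholding with lambda = 0.52:
prox(-9.6943) = sign(-9.6943)*max(|-9.6943| - 0.52, 0) = -9.1743
prox(7.8974) = sign(7.8974)*max(|7.8974| - 0.52, 0) = 7.3774
prox(2.3939) = sign(2.3939)*max(|2.3939| - 0.52, 0) = 1.8739
prox(x) = [-9.1743, 7.3774, 1.8739]
||prox(x)||_1 = 9.1743 + 7.3774 + 1.8739 = 18.4256


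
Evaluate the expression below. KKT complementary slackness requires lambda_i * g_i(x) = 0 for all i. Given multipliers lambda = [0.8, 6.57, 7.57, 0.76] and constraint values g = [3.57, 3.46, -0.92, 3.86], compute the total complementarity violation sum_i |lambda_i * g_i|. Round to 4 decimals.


KKT complementary slackness check:
lambda_1 * g_1 = 0.8 * 3.57 = 2.856
lambda_2 * g_2 = 6.57 * 3.46 = 22.7322
lambda_3 * g_3 = 7.57 * -0.92 = -6.9644
lambda_4 * g_4 = 0.76 * 3.86 = 2.9336
Total violation = 2.856 + 22.7322 + 6.9644 + 2.9336 = 35.4862


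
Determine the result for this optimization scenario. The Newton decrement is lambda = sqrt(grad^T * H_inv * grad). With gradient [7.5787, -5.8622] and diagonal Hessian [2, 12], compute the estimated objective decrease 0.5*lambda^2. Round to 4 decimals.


Step 1: H is diagonal, so H^(-1) * g = [3.7894, -0.4885].
Step 2: g^T H^(-1) g = sum_i g_i^2 / H_ii
  = (7.5787)^2/2 + (-5.8622)^2/12
  = 28.7183 + 2.8638 = 31.5821
Step 3: Objective decrease = 0.5 * g^T H^(-1) g = 15.7911


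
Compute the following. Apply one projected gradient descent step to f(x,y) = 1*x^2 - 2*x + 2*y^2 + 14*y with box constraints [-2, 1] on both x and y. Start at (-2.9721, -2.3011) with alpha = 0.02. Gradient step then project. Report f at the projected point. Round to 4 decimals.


Step 1: Compute gradient at (-2.9721, -2.3011).
grad_x = 2*1*-2.9721 - 2 = -7.9442
grad_y = 2*2*-2.3011 + 14 = 4.7956
Step 2: Gradient step.
x_raw = -2.9721 - 0.02*-7.9442 = -2.8132
y_raw = -2.3011 - 0.02*4.7956 = -2.397
Step 3: Project onto [-2, 1].
x_proj = clip(-2.8132) = -2.0
y_proj = clip(-2.397) = -2.0
Step 4: Evaluate f.
f(-2.0, -2.0) = -12.0


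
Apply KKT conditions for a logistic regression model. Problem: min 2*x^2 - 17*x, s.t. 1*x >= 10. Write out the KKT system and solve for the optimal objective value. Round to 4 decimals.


Step 1: Try lambda = 0 (constraint inactive).
x_unc = 17/(2*2) = 4.25
Check: 1*4.25 = 4.25 < 10 -- violated!
Step 2: Constraint must be active: 1*x = 10
x* = 10/1 = 10.0
lambda = (2*2*10.0 - 17)/1 = 23.0
Step 3: Compute optimal value.
f(x*) = 2*10.0^2 - 17*10.0 = 30.0


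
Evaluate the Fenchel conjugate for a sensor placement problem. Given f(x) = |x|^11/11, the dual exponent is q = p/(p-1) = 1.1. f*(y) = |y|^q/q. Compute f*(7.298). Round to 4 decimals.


The conjugate exponent q satisfies 1/p + 1/q = 1.
p = 11, so q = 11/(11 - 1) = 1.1
|y|^q = 7.298^1.1 = 8.9028
f*(7.298) = 8.9028 / 1.1 = 8.0934


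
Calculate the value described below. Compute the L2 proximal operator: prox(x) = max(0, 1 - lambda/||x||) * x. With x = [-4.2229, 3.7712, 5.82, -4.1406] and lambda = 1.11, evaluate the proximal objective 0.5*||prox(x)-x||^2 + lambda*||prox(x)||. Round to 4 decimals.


Step 1: Compute ||x||.
||x|| = 9.1144
Step 2: Compute scaling factor.
scale = max(0, 1 - 1.11/9.1144) = 0.8782
Step 3: prox(x) = [-3.7086, 3.3119, 5.1112, -3.6363]
||prox(x)|| = 8.0044
Step 4: Proximal objective.
0.5*||prox-x||^2 = 0.6161
lambda*||prox|| = 8.8849
Total = 9.5009


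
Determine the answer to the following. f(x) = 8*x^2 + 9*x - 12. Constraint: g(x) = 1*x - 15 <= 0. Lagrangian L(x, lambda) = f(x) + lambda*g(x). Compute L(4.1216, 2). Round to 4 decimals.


Step 1: Evaluate f(x).
f(4.1216) = 8*4.1216^2 + 9*4.1216 - 12 = 160.9951
Step 2: Evaluate g(x).
g(4.1216) = 1*4.1216 - 15 = -10.8784
Step 3: Compute Lagrangian.
L = 160.9951 + 2*-10.8784 = 139.2383


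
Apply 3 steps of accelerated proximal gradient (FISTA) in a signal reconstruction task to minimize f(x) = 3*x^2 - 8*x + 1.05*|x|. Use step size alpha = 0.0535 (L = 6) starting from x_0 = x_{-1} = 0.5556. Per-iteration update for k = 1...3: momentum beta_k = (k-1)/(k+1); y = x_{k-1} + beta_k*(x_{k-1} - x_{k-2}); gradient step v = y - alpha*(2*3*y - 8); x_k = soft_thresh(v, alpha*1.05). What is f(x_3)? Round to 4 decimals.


FISTA on f(x) = 3*x^2 - 8*x + 1.05*|x|
L = 6, alpha = 0.0535
Iteration 1: beta = 0.0, y = 0.5556 + 0.0*(0.5556 - 0.5556) = 0.5556
  grad(y) = -4.6664, v = y - alpha*grad = 0.8053
  prox(v) = soft_thresh(0.8053, 0.0562) = 0.7491
Iteration 2: beta = 0.3333, y = 0.7491 + 0.3333*(0.7491 - 0.5556) = 0.8136
  grad(y) = -3.1186, v = y - alpha*grad = 0.9804
  prox(v) = soft_thresh(0.9804, 0.0562) = 0.9242
Iteration 3: beta = 0.5, y = 0.9242 + 0.5*(0.9242 - 0.7491) = 1.0118
  grad(y) = -1.9291, v = y - alpha*grad = 1.115
  prox(v) = soft_thresh(1.115, 0.0562) = 1.0589
f(x_3) = 3*1.0589^2 - 8*1.0589 + 1.05*|1.0589| = -3.9955


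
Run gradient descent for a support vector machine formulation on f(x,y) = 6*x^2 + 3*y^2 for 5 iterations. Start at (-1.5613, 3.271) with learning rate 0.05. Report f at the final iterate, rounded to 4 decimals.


Gradient descent on f(x,y) = 6*x^2 + 3*y^2.
Starting point: (-1.5613, 3.271), alpha = 0.05
Step 1: grad_x = 2*6*-1.5613 = -18.7356, grad_y = 2*3*3.271 = 19.626
  x_1 = -1.5613 - 0.05*-18.7356 = -0.6245
  y_1 = 3.271 - 0.05*19.626 = 2.2897
Step 2: grad_x = 2*6*-0.6245 = -7.4942, grad_y = 2*3*2.2897 = 13.7382
  x_2 = -0.6245 - 0.05*-7.4942 = -0.2498
  y_2 = 2.2897 - 0.05*13.7382 = 1.6028
Step 3: grad_x = 2*6*-0.2498 = -2.9977, grad_y = 2*3*1.6028 = 9.6167
  x_3 = -0.2498 - 0.05*-2.9977 = -0.0999
  y_3 = 1.6028 - 0.05*9.6167 = 1.122
Step 4: grad_x = 2*6*-0.0999 = -1.1991, grad_y = 2*3*1.122 = 6.7317
  x_4 = -0.0999 - 0.05*-1.1991 = -0.04
  y_4 = 1.122 - 0.05*6.7317 = 0.7854
Step 5: grad_x = 2*6*-0.04 = -0.4796, grad_y = 2*3*0.7854 = 4.7122
  x_5 = -0.04 - 0.05*-0.4796 = -0.016
  y_5 = 0.7854 - 0.05*4.7122 = 0.5498
f(-0.016, 0.5498) = 6*(-0.016)^2 + 3*0.5498^2 = 0.9082
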